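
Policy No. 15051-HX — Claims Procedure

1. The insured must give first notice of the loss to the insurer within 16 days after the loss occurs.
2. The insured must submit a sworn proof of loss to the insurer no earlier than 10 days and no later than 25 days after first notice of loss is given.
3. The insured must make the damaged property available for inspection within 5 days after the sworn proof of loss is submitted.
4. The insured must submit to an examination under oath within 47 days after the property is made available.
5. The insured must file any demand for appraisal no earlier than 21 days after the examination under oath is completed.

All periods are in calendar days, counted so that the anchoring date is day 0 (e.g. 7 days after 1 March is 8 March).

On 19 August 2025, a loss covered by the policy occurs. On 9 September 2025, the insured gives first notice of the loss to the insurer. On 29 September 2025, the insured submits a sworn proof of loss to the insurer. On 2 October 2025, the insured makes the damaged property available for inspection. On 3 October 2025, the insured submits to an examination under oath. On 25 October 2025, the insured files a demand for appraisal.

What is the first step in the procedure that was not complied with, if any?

Step 1

Step 1: 16 days after 19 August 2025 (when the loss occurs) is 4 September 2025; not done until 9 September 2025, 5 days after the deadline.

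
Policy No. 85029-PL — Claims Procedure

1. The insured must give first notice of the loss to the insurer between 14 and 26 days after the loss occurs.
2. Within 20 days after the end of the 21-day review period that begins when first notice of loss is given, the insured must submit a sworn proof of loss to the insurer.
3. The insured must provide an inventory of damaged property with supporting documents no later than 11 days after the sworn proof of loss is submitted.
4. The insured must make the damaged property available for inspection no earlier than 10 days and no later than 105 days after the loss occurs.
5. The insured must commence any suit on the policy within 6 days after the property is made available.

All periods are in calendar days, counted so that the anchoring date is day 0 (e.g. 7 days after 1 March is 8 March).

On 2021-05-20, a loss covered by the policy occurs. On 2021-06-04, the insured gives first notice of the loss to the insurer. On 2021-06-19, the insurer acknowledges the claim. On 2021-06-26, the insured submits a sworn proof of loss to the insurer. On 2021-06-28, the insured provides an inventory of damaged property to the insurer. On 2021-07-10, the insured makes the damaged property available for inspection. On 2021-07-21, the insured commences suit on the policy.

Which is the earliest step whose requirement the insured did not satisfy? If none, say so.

Step 5

(1) the permitted window runs from 2021-05-20 + 14 = 2021-06-03 to 2021-05-20 + 26 = 2021-06-15; 2021-06-04 falls inside that range.
(2) due by 2021-06-25 + 20 days = 2021-07-15; completed 2021-06-26, before the deadline.
(3) due by 2021-06-26 + 11 days = 2021-07-07; completed 2021-06-28, before the deadline.
(4) the permitted window runs from 2021-05-20 + 10 = 2021-05-30 to 2021-05-20 + 105 = 2021-09-02; done 2021-07-10 — within the window.
(5) due by 2021-07-10 + 6 days = 2021-07-16; done 2021-07-21 — 5 days late.
The procedure was therefore not followed at step 5.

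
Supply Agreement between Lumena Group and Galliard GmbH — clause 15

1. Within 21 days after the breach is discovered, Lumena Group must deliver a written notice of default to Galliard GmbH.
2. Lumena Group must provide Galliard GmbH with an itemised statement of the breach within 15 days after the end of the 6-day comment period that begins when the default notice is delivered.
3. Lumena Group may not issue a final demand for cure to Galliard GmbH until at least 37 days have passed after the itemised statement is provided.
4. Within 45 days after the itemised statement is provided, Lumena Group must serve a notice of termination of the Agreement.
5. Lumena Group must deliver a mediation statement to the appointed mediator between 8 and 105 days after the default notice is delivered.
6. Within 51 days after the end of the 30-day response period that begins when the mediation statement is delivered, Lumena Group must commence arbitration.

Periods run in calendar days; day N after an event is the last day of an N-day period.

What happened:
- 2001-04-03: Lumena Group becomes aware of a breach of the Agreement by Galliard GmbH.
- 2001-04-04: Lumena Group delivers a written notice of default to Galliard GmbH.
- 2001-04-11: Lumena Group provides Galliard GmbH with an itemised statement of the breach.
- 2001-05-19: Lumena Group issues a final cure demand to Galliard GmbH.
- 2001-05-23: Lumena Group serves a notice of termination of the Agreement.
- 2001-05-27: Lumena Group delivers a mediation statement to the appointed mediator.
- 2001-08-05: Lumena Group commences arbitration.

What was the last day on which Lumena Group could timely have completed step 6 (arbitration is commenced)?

2001-08-16

The mediation statement is delivered on 2001-05-27; the 30-day response period therefore ends 2001-06-26, and step 6 runs from that date. 51 days after 2001-06-26 is 2001-08-16.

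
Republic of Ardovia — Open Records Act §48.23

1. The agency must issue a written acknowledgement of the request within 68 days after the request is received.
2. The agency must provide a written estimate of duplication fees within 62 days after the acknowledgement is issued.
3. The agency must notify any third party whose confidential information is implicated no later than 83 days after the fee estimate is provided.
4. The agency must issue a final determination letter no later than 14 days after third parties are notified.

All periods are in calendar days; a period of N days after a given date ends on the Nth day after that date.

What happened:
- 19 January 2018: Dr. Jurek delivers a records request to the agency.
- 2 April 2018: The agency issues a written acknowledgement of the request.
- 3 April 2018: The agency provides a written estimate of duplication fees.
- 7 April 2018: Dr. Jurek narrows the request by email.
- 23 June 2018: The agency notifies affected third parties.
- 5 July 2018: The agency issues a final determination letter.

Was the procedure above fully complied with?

No

Step 1: 68 days after 19 January 2018 (when the request is received) is 28 March 2018; 2 April 2018 misses that deadline by 5 days.
Later steps need not be reached.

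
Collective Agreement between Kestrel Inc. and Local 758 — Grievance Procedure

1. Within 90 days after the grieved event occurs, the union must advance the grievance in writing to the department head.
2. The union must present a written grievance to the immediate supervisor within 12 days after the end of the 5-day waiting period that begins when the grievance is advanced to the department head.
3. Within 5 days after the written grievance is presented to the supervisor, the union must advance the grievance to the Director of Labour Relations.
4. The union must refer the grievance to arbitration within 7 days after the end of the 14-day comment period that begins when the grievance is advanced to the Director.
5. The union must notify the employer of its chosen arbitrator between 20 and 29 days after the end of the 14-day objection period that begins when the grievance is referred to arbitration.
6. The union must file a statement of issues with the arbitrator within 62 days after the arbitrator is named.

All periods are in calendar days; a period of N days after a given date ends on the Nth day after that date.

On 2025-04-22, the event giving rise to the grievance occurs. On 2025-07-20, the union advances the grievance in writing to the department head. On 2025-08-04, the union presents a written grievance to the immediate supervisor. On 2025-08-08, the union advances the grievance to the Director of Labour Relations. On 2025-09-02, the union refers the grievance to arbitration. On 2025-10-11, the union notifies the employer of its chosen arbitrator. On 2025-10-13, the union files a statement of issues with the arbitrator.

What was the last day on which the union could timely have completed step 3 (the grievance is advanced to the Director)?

Step 3 runs from 2025-08-04, when the written grievance is presented to the supervisor. 5 days after 2025-08-04 is 2025-08-09.

2025-08-09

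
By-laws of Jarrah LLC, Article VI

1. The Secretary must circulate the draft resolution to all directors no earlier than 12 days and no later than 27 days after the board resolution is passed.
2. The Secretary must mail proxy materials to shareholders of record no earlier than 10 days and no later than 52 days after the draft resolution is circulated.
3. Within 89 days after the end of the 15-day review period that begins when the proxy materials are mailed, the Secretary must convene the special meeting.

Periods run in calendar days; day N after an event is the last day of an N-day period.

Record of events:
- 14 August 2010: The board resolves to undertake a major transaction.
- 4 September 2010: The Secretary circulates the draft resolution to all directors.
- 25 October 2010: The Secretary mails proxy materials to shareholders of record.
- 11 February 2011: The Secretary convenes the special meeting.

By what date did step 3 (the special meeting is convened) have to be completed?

The proxy materials are mailed on 25 October 2010; the 15-day review period therefore ends 9 November 2010, and step 3 runs from that date. 89 days after 9 November 2010 is 6 February 2011.

6 February 2011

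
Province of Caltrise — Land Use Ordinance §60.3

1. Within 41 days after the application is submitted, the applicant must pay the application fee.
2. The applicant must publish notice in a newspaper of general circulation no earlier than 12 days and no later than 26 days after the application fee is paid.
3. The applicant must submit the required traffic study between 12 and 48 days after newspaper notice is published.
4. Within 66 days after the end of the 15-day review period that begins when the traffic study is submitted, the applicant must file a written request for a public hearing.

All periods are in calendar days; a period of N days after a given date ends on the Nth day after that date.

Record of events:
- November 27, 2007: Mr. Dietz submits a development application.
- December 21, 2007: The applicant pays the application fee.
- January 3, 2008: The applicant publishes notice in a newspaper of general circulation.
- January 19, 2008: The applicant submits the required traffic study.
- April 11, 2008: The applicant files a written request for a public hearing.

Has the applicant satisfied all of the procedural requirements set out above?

No

(1) due by November 27, 2007 + 41 days = January 7, 2008; done December 21, 2007 — timely.
(2) the permitted window runs from December 21, 2007 + 12 = January 2, 2008 to December 21, 2007 + 26 = January 16, 2008; done January 3, 2008 — within the window.
(3) the permitted window runs from January 3, 2008 + 12 = January 15, 2008 to January 3, 2008 + 48 = February 20, 2008; done January 19, 2008, which is between those dates.
(4) due by February 3, 2008 + 66 days = April 9, 2008; April 11, 2008 misses that deadline by 2 days.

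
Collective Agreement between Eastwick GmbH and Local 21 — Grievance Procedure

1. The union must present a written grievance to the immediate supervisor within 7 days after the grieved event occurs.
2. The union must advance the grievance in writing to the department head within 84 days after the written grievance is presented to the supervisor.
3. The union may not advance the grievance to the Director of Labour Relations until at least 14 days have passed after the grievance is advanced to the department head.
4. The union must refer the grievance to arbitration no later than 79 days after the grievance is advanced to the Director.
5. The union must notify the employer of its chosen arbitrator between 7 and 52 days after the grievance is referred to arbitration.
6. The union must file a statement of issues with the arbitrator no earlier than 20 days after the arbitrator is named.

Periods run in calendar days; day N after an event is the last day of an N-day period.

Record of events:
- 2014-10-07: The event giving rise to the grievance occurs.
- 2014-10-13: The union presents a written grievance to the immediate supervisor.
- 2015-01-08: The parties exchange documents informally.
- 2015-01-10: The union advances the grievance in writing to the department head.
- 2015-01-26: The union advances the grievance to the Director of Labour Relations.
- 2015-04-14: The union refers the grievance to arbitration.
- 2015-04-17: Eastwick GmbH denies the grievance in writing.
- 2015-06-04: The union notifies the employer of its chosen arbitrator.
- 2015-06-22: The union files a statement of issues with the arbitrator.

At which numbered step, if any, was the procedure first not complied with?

Step 2

Step 1: 7 days after 2014-10-07 (when the grieved event occurs) is 2014-10-14; 2014-10-13 is within that limit.
Step 2: 84 days after 2014-10-13 (when the written grievance is presented to the supervisor) is 2015-01-05; 2015-01-10 misses that deadline by 5 days.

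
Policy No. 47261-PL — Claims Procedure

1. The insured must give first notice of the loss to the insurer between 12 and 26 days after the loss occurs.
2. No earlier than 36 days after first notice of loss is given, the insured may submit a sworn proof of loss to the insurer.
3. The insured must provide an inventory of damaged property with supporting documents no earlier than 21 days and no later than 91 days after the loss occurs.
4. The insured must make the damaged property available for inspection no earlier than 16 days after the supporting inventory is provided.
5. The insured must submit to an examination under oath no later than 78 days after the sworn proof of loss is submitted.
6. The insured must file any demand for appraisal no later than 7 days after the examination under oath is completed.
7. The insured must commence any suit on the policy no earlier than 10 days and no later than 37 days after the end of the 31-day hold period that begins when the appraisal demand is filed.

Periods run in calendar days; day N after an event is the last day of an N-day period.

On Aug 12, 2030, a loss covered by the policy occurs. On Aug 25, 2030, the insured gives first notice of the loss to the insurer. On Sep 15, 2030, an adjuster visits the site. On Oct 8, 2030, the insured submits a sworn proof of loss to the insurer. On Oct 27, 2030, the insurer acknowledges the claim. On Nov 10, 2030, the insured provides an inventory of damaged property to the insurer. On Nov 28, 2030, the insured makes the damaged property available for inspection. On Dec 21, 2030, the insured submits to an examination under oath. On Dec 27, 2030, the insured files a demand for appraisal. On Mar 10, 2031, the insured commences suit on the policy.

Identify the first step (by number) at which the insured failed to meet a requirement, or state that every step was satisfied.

Step 1 — 12 and 26 days from Aug 12, 2030 (when the loss occurs) are Aug 24, 2030 and Sep 7, 2030 respectively; done Aug 25, 2030 — within the window.
Step 2 — must wait 36 days from Aug 25, 2030 (when first notice of loss is given), so not before Sep 30, 2030; Oct 8, 2030 is on or after that date.
Step 3 — 21 and 91 days from Aug 12, 2030 (when the loss occurs) are Sep 2, 2030 and Nov 11, 2030 respectively; Nov 10, 2030 falls inside that range.
Step 4 — must wait 16 days from Nov 10, 2030 (when the supporting inventory is provided), so not before Nov 26, 2030; done Nov 28, 2030 — permitted.
Step 5 — counting 78 days from Oct 8, 2030 (when the sworn proof of loss is submitted) gives a deadline of Dec 25, 2030; done Dec 21, 2030 — timely.
Step 6 — counting 7 days from Dec 21, 2030 (when the examination under oath is completed) gives a deadline of Dec 28, 2030; done Dec 27, 2030 — timely.
Step 7 — 10 and 37 days from Jan 27, 2031 (end of the 31-day hold period, which began when the appraisal demand is filed on Dec 27, 2030) are Feb 6, 2031 and Mar 5, 2031 respectively; done Mar 10, 2031 — 5 days after the window closed.
Later steps need not be reached.

Step 7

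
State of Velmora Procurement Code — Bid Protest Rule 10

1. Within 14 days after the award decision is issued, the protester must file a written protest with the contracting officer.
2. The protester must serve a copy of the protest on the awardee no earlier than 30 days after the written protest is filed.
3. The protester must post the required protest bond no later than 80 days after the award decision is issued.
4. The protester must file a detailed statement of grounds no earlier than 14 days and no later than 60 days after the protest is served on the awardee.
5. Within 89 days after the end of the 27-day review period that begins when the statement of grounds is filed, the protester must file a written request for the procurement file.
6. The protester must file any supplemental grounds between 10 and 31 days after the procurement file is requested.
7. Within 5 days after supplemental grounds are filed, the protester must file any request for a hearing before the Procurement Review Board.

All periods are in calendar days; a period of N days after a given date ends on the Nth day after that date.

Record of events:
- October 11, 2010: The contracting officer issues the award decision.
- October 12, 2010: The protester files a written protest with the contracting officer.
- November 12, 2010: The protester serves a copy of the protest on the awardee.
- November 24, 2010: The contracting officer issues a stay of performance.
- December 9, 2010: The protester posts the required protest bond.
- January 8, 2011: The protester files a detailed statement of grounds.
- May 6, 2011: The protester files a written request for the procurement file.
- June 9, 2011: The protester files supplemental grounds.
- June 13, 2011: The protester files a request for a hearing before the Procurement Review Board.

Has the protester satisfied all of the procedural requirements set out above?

Step 1: 14 days after October 11, 2010 (when the award decision is issued) is October 25, 2010; completed October 12, 2010, before the deadline.
Step 2: the earliest permitted date is 30 days after October 12, 2010 (when the written protest is filed), i.e. November 11, 2010; done November 12, 2010, after the minimum wait.
Step 3: 80 days after October 11, 2010 (when the award decision is issued) is December 30, 2010; December 9, 2010 is within that limit.
Step 4: the window is 14–60 days after November 12, 2010 (when the protest is served on the awardee), so November 26, 2010 through January 11, 2011; done January 8, 2011 — within the window.
Step 5: 89 days after February 4, 2011 (end of the 27-day review period, which began when the statement of grounds is filed on January 8, 2011) is May 4, 2011; not done until May 6, 2011, 2 days after the deadline.

No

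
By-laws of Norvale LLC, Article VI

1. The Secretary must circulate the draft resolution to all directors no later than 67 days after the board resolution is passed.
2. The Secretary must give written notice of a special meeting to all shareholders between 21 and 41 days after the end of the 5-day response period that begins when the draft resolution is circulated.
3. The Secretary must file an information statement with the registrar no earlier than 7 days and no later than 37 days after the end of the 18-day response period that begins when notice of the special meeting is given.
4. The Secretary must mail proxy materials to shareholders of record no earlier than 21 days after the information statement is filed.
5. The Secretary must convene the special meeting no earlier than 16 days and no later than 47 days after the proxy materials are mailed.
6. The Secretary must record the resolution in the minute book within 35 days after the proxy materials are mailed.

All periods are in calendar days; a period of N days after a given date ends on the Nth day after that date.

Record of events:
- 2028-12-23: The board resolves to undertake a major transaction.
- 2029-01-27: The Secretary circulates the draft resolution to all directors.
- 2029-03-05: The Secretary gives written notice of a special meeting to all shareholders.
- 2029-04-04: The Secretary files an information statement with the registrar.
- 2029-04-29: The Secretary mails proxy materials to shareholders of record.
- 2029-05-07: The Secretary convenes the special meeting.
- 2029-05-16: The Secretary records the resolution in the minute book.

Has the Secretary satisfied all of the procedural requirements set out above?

(1) due by 2028-12-23 + 67 days = 2029-02-28; completed 2029-01-27, before the deadline.
(2) the permitted window runs from 2029-02-01 + 21 = 2029-02-22 to 2029-02-01 + 41 = 2029-03-14; done 2029-03-05 — within the window.
(3) the permitted window runs from 2029-03-23 + 7 = 2029-03-30 to 2029-03-23 + 37 = 2029-04-29; done 2029-04-04 — within the window.
(4) permitted from 2029-04-04 + 21 days = 2029-04-25 onward; 2029-04-29 is on or after that date.
(5) the permitted window runs from 2029-04-29 + 16 = 2029-05-15 to 2029-04-29 + 47 = 2029-06-15; 2029-05-07 is 8 days too early.
The procedure was therefore not followed at step 5.

No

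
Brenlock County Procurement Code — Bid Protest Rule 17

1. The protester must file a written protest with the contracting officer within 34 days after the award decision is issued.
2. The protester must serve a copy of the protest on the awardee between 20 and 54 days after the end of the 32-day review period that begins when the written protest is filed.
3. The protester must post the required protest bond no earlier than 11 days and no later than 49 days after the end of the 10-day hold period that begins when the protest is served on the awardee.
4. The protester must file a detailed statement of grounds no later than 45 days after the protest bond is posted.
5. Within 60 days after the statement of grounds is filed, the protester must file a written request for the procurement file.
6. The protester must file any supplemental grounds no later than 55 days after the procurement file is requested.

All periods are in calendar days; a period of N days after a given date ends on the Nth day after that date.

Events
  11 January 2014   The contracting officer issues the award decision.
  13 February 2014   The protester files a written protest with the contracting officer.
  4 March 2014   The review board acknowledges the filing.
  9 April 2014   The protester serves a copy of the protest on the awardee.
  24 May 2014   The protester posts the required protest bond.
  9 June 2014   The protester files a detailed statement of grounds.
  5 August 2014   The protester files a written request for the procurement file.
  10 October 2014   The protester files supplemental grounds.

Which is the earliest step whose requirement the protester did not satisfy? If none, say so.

(1) due by 11 January 2014 + 34 days = 14 February 2014; completed 13 February 2014, before the deadline.
(2) the permitted window runs from 17 March 2014 + 20 = 6 April 2014 to 17 March 2014 + 54 = 10 May 2014; done 9 April 2014 — within the window.
(3) the permitted window runs from 19 April 2014 + 11 = 30 April 2014 to 19 April 2014 + 49 = 7 June 2014; done 24 May 2014 — within the window.
(4) due by 24 May 2014 + 45 days = 8 July 2014; 9 June 2014 is within that limit.
(5) due by 9 June 2014 + 60 days = 8 August 2014; done 5 August 2014 — timely.
(6) due by 5 August 2014 + 55 days = 29 September 2014; done 10 October 2014 — 11 days late.

Step 6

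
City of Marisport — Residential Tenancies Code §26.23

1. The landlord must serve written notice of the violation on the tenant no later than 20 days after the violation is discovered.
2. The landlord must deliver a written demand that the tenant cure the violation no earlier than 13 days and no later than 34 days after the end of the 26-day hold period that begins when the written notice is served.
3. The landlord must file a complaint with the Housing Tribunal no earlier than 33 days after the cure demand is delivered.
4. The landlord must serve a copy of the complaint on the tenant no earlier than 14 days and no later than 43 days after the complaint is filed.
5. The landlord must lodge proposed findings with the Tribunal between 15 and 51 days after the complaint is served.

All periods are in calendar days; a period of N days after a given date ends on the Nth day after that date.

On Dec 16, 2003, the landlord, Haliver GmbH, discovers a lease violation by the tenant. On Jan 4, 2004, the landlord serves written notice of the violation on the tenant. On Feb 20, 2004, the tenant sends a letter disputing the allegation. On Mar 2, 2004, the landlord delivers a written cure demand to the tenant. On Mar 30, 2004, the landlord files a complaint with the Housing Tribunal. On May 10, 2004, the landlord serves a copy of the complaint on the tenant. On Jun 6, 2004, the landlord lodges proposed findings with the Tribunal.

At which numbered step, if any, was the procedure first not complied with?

Step 1 — counting 20 days from Dec 16, 2003 (when the violation is discovered) gives a deadline of Jan 5, 2004; done Jan 4, 2004 — timely.
Step 2 — 13 and 34 days from Jan 30, 2004 (end of the 26-day hold period, which began when the written notice is served on Jan 4, 2004) are Feb 12, 2004 and Mar 4, 2004 respectively; done Mar 2, 2004, which is between those dates.
Step 3 — must wait 33 days from Mar 2, 2004 (when the cure demand is delivered), so not before Apr 4, 2004; done Mar 30, 2004 — 5 days too early.

Step 3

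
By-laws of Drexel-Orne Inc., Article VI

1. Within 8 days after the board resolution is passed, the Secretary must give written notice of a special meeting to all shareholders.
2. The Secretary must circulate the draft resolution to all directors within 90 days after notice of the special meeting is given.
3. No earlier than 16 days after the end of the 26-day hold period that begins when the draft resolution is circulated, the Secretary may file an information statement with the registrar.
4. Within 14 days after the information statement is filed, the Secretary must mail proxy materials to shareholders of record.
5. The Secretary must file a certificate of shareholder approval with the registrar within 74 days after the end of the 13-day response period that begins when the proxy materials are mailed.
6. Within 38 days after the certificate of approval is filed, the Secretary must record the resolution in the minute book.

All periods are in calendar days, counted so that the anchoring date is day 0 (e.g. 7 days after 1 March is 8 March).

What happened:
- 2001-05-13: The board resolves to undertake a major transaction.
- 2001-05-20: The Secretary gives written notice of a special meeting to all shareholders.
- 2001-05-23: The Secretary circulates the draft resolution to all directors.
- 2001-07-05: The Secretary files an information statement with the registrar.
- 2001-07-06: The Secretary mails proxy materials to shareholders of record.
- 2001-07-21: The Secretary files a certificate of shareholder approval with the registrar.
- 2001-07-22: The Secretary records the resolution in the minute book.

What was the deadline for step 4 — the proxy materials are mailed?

Step 4 runs from 2001-07-05, when the information statement is filed. 14 days after 2001-07-05 is 2001-07-19.

2001-07-19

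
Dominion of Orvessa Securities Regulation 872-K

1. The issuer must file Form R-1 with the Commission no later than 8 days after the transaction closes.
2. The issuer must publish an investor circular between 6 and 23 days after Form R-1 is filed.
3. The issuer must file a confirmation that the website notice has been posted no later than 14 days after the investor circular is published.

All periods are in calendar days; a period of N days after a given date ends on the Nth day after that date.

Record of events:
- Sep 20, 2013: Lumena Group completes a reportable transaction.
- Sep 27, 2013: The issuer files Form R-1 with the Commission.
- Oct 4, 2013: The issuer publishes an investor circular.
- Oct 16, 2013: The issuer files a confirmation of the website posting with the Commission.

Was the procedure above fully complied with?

Yes

Step 1 — counting 8 days from Sep 20, 2013 (when the transaction closes) gives a deadline of Sep 28, 2013; Sep 27, 2013 is within that limit.
Step 2 — 6 and 23 days from Sep 27, 2013 (when Form R-1 is filed) are Oct 3, 2013 and Oct 20, 2013 respectively; done Oct 4, 2013, which is between those dates.
Step 3 — counting 14 days from Oct 4, 2013 (when the investor circular is published) gives a deadline of Oct 18, 2013; completed Oct 16, 2013, before the deadline.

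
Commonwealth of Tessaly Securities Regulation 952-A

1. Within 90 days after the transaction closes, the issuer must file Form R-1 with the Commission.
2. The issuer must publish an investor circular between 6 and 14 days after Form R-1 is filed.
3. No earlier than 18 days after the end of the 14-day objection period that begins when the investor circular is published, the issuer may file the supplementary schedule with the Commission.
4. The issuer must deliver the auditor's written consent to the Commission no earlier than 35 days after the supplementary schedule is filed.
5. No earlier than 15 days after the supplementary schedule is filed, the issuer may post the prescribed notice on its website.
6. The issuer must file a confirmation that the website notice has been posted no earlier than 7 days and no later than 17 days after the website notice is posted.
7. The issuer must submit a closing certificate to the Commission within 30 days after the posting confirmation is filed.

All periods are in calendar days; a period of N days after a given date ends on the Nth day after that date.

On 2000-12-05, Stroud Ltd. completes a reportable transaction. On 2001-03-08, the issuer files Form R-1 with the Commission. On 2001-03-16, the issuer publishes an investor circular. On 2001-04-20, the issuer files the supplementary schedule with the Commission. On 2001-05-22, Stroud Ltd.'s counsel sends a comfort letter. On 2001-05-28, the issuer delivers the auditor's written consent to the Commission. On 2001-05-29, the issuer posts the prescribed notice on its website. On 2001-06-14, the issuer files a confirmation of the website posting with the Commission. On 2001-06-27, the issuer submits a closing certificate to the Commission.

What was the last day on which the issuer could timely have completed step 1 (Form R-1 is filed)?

Step 1 runs from 2000-12-05, when the transaction closes. 90 days after 2000-12-05 is 2001-03-05.

2001-03-05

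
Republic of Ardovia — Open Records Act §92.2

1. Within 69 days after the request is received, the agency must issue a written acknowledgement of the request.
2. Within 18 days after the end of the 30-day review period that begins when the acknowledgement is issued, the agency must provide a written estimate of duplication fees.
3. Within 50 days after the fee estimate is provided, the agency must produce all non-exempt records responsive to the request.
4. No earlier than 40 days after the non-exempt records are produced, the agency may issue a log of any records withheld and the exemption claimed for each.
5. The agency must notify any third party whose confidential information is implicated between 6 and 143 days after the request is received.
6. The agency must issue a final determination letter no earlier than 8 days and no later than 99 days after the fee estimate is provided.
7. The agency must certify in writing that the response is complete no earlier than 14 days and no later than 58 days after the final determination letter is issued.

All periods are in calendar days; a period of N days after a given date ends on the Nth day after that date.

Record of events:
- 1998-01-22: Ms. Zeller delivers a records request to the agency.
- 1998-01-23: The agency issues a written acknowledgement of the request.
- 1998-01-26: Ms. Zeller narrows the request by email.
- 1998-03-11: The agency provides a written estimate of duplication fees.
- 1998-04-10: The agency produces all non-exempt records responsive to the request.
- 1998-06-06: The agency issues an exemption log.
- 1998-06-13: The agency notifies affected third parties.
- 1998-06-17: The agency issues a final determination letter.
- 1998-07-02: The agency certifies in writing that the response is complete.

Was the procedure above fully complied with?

Yes

(1) due by 1998-01-22 + 69 days = 1998-04-01; 1998-01-23 is within that limit.
(2) due by 1998-02-22 + 18 days = 1998-03-12; completed 1998-03-11, before the deadline.
(3) due by 1998-03-11 + 50 days = 1998-04-30; done 1998-04-10 — timely.
(4) permitted from 1998-04-10 + 40 days = 1998-05-20 onward; done 1998-06-06, after the minimum wait.
(5) the permitted window runs from 1998-01-22 + 6 = 1998-01-28 to 1998-01-22 + 143 = 1998-06-14; done 1998-06-13 — within the window.
(6) the permitted window runs from 1998-03-11 + 8 = 1998-03-19 to 1998-03-11 + 99 = 1998-06-18; 1998-06-17 falls inside that range.
(7) the permitted window runs from 1998-06-17 + 14 = 1998-07-01 to 1998-06-17 + 58 = 1998-08-14; 1998-07-02 falls inside that range.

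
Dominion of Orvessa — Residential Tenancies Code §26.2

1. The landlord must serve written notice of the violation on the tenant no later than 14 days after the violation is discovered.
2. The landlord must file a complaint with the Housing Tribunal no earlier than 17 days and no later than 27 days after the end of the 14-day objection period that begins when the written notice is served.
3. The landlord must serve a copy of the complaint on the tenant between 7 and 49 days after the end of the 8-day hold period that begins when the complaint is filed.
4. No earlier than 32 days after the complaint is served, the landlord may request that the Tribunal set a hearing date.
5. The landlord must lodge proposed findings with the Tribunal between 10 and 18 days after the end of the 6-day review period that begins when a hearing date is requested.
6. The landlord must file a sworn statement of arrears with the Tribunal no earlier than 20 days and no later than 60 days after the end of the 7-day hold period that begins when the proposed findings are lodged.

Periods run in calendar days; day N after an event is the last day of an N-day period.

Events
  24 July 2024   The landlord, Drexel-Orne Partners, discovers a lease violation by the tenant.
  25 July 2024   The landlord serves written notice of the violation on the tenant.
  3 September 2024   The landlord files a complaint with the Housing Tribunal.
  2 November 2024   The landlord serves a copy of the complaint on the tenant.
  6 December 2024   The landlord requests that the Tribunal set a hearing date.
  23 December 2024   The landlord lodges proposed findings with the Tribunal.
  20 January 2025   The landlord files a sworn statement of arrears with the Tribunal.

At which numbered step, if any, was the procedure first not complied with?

Step 3

Step 1: 14 days after 24 July 2024 (when the violation is discovered) is 7 August 2024; 25 July 2024 is within that limit.
Step 2: the window is 17–27 days after 8 August 2024 (end of the 14-day objection period, which began when the written notice is served on 25 July 2024), so 25 August 2024 through 4 September 2024; done 3 September 2024, which is between those dates.
Step 3: the window is 7–49 days after 11 September 2024 (end of the 8-day hold period, which began when the complaint is filed on 3 September 2024), so 18 September 2024 through 30 October 2024; 2 November 2024 is 3 days past the end of the window.
Later steps need not be reached.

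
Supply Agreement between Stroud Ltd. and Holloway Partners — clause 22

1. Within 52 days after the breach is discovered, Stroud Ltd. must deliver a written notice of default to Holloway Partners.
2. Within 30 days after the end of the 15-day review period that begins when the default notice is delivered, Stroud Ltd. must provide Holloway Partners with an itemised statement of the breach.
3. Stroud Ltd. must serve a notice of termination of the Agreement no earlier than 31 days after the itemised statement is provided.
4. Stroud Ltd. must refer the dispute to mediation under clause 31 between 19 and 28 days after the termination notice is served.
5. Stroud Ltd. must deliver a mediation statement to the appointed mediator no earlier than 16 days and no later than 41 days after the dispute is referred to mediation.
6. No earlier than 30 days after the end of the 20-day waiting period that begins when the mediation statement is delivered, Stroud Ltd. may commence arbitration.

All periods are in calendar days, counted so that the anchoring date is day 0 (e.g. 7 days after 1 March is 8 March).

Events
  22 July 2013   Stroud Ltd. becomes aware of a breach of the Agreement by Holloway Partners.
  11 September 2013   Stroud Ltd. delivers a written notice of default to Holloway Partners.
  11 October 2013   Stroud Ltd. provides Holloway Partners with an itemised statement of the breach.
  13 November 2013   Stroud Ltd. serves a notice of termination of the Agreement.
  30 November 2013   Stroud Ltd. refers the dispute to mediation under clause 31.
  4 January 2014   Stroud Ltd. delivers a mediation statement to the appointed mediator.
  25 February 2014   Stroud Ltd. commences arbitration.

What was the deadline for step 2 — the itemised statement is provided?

The default notice is delivered on 11 September 2013; the 15-day review period therefore ends 26 September 2013, and step 2 runs from that date. 30 days after 26 September 2013 is 26 October 2013.

26 October 2013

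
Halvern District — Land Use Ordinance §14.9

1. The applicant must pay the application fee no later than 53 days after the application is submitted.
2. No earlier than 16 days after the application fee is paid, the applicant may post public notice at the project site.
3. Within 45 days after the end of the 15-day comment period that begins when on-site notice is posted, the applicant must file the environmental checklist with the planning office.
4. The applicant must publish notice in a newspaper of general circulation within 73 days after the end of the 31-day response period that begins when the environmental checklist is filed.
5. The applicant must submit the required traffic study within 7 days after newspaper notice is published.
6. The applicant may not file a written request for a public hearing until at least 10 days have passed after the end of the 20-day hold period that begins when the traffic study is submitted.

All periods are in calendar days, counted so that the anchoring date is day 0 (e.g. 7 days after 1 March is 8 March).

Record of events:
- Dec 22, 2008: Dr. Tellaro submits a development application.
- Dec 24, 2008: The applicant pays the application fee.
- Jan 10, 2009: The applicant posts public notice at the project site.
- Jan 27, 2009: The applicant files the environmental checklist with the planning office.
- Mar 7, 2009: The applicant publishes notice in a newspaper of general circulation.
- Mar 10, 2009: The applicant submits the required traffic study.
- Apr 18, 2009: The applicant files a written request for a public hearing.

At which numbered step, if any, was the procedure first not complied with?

None — every step was satisfied

Step 1: 53 days after Dec 22, 2008 (when the application is submitted) is Feb 13, 2009; completed Dec 24, 2008, before the deadline.
Step 2: the earliest permitted date is 16 days after Dec 24, 2008 (when the application fee is paid), i.e. Jan 9, 2009; done Jan 10, 2009, after the minimum wait.
Step 3: 45 days after Jan 25, 2009 (end of the 15-day comment period, which began when on-site notice is posted on Jan 10, 2009) is Mar 11, 2009; done Jan 27, 2009 — timely.
Step 4: 73 days after Feb 27, 2009 (end of the 31-day response period, which began when the environmental checklist is filed on Jan 27, 2009) is May 11, 2009; Mar 7, 2009 is within that limit.
Step 5: 7 days after Mar 7, 2009 (when newspaper notice is published) is Mar 14, 2009; done Mar 10, 2009 — timely.
Step 6: the earliest permitted date is 10 days after Mar 30, 2009 (end of the 20-day hold period, which began when the traffic study is submitted on Mar 10, 2009), i.e. Apr 9, 2009; done Apr 18, 2009, after the minimum wait.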